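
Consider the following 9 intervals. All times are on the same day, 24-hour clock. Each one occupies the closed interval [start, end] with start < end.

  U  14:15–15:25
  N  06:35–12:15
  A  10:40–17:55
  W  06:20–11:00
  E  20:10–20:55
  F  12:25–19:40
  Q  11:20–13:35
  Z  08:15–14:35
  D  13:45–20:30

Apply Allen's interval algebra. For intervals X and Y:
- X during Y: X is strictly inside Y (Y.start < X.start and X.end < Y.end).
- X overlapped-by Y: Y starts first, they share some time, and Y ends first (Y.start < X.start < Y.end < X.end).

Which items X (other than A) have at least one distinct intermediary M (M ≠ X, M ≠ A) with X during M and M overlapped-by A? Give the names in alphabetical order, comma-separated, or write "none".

U

Target A = [10:40, 17:55].
Intermediaries M with M overlapped-by A: D, F.
Via D — items with X during D: U.
Via F — items with X during F: U.
Union: U.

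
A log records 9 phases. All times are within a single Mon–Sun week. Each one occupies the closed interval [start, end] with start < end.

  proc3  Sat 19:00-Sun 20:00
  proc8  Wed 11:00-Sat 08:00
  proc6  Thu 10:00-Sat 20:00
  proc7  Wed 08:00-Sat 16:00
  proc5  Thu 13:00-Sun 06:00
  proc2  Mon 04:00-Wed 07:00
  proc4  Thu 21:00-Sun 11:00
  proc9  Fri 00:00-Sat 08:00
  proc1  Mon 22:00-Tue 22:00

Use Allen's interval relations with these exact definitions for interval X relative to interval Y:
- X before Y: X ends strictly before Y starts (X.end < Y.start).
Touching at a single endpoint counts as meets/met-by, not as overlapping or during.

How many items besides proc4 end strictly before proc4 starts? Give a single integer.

Target proc4 = [Thu 21:00, Sun 11:00].
proc1 [Mon 22:00, Tue 22:00] → before → counts.
proc2 [Mon 04:00, Wed 07:00] → before → counts.
proc3 [Sat 19:00, Sun 20:00] → overlapped-by → no.
proc5 [Thu 13:00, Sun 06:00] → overlaps → no.
proc6 [Thu 10:00, Sat 20:00] → overlaps → no.
proc7 [Wed 08:00, Sat 16:00] → overlaps → no.
proc8 [Wed 11:00, Sat 08:00] → overlaps → no.
proc9 [Fri 00:00, Sat 08:00] → during → no.
Total: 2.

2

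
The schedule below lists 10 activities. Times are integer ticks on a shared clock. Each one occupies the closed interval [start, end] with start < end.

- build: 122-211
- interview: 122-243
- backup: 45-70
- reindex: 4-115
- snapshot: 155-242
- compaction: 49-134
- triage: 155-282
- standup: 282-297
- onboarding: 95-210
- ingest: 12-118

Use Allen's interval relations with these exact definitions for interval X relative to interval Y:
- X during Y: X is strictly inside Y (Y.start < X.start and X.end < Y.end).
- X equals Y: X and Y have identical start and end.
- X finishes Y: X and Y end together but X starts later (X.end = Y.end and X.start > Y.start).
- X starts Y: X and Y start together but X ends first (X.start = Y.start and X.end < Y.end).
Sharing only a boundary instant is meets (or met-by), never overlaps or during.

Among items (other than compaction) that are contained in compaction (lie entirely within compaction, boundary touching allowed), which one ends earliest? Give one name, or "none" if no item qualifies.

Target compaction = [49, 134].
backup [45, 70] → overlaps → excluded.
build [122, 211] → overlapped-by → excluded.
ingest [12, 118] → overlaps → excluded.
interview [122, 243] → overlapped-by → excluded.
onboarding [95, 210] → overlapped-by → excluded.
reindex [4, 115] → overlaps → excluded.
snapshot [155, 242] → after → excluded.
standup [282, 297] → after → excluded.
triage [155, 282] → after → excluded.
No candidates → none.

none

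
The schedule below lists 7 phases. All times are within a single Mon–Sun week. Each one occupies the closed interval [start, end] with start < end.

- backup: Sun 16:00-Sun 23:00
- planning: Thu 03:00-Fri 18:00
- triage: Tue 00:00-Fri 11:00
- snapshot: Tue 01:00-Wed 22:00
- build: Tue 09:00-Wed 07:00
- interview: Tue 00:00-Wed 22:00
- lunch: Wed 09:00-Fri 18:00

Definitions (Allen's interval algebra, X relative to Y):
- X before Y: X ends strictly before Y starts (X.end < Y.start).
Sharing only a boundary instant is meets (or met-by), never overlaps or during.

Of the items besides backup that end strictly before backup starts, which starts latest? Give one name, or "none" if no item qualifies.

Target backup = [Sun 16:00, Sun 23:00].
build [Tue 09:00, Wed 07:00] → before → candidate.
interview [Tue 00:00, Wed 22:00] → before → candidate.
lunch [Wed 09:00, Fri 18:00] → before → candidate.
planning [Thu 03:00, Fri 18:00] → before → candidate.
snapshot [Tue 01:00, Wed 22:00] → before → candidate.
triage [Tue 00:00, Fri 11:00] → before → candidate.
Among candidates, latest start is Thu 03:00 → planning.

planning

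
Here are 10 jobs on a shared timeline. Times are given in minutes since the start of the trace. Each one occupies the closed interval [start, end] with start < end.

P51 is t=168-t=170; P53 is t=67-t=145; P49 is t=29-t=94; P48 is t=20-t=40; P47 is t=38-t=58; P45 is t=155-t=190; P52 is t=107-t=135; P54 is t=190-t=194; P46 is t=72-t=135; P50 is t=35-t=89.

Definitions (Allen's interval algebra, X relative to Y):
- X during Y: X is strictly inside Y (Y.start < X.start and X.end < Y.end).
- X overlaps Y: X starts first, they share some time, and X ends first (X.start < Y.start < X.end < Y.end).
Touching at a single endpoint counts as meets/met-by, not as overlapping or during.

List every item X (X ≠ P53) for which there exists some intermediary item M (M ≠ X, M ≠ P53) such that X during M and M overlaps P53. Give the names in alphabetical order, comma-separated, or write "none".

P47, P50

Target P53 = [t=67, t=145].
Intermediaries M with M overlaps P53: P49, P50.
Via P49 — items with X during P49: P47, P50.
Via P50 — items with X during P50: P47.
Union: P47, P50.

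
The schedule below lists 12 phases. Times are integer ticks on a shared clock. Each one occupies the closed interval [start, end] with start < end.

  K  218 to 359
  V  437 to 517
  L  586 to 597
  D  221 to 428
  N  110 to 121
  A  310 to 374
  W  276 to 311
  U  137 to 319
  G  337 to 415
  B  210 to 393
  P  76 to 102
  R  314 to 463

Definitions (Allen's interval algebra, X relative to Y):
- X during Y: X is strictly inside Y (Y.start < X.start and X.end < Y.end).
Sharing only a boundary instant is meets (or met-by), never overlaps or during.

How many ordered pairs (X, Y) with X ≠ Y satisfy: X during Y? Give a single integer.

Checking all 132 ordered pairs for relation 'during'; matching pairs in alphabetical order:
(A, B): A during B ✓
(A, D): A during D ✓
(G, D): G during D ✓
(G, R): G during R ✓
(K, B): K during B ✓
(W, B): W during B ✓
(W, D): W during D ✓
(W, K): W during K ✓
(W, U): W during U ✓
Count: 9.

9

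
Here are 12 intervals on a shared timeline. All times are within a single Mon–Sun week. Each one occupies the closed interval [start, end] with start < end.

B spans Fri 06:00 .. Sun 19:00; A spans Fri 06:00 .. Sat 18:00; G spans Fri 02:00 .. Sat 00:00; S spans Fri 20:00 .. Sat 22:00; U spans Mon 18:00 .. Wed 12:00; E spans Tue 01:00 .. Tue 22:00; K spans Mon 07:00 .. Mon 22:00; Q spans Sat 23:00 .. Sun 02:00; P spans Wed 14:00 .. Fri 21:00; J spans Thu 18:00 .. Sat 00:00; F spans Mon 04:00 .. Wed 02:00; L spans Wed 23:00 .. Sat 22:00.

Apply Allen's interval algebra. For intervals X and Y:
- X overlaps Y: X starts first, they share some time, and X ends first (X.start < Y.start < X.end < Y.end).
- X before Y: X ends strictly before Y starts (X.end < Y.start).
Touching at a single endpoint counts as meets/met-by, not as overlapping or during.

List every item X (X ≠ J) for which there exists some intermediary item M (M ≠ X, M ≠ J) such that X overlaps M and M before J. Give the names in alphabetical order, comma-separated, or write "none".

Target J = [Thu 18:00, Sat 00:00].
Intermediaries M with M before J: E, F, K, U.
Via E — items with X overlaps E: none.
Via F — items with X overlaps F: none.
Via K — items with X overlaps K: none.
Via U — items with X overlaps U: F, K.
Union: F, K.

F, K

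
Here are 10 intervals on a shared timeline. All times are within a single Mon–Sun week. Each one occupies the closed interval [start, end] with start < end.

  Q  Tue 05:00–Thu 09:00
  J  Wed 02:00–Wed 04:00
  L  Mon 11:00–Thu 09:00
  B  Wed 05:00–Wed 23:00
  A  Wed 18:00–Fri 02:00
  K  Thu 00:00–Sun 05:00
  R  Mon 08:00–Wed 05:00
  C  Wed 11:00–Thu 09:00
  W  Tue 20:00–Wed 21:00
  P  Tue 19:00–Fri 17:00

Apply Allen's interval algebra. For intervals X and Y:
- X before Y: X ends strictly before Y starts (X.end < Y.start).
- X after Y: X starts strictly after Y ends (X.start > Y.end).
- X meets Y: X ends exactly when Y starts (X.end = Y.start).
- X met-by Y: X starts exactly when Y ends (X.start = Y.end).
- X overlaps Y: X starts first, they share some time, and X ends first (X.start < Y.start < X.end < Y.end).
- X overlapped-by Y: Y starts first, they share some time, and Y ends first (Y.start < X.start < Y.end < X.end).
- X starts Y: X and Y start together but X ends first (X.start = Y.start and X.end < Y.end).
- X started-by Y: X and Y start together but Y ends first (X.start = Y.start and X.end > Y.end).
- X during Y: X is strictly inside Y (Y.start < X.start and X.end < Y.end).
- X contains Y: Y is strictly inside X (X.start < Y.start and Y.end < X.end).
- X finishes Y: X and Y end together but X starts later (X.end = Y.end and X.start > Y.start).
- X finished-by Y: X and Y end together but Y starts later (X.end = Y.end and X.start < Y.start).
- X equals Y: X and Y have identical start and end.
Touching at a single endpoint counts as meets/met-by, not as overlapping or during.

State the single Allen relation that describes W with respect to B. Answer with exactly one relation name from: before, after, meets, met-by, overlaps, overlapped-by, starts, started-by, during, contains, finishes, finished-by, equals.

W = [Tue 20:00, Wed 21:00]; B = [Wed 05:00, Wed 23:00].
Compare endpoints: W.start < B.start, W.start < B.end, W.end > B.start, W.end < B.end.
That pattern is 'overlaps'.

overlaps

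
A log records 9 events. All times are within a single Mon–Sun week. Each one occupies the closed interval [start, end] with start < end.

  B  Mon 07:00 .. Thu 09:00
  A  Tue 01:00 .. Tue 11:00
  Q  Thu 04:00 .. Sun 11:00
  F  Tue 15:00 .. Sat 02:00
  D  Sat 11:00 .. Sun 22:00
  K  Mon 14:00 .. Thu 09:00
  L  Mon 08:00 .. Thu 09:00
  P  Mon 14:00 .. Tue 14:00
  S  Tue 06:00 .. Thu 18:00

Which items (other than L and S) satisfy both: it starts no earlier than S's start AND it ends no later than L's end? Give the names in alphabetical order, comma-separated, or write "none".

Conditions: its start is no earlier than S's start (X.start >= Tue 06:00) AND its end is no later than L's end (X.end <= Thu 09:00).
A: start Tue 01:00 >= Tue 06:00? ✗; end Tue 11:00 <= Thu 09:00? ✓ → no.
B: start Mon 07:00 >= Tue 06:00? ✗; end Thu 09:00 <= Thu 09:00? ✓ → no.
D: start Sat 11:00 >= Tue 06:00? ✓; end Sun 22:00 <= Thu 09:00? ✗ → no.
F: start Tue 15:00 >= Tue 06:00? ✓; end Sat 02:00 <= Thu 09:00? ✗ → no.
K: start Mon 14:00 >= Tue 06:00? ✗; end Thu 09:00 <= Thu 09:00? ✓ → no.
P: start Mon 14:00 >= Tue 06:00? ✗; end Tue 14:00 <= Thu 09:00? ✓ → no.
Q: start Thu 04:00 >= Tue 06:00? ✓; end Sun 11:00 <= Thu 09:00? ✗ → no.
Result: none.

none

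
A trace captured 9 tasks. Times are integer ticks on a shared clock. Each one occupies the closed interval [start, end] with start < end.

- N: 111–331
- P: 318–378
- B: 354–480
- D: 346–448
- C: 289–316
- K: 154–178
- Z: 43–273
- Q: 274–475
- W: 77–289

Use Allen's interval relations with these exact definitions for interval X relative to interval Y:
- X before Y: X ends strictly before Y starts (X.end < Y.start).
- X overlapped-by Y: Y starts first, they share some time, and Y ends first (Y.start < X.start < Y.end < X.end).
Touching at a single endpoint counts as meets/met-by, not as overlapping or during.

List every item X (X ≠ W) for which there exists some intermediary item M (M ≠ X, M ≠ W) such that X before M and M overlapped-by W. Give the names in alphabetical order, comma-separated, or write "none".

K, Z

Target W = [77, 289].
Intermediaries M with M overlapped-by W: N, Q.
Via N — items with X before N: none.
Via Q — items with X before Q: K, Z.
Union: K, Z.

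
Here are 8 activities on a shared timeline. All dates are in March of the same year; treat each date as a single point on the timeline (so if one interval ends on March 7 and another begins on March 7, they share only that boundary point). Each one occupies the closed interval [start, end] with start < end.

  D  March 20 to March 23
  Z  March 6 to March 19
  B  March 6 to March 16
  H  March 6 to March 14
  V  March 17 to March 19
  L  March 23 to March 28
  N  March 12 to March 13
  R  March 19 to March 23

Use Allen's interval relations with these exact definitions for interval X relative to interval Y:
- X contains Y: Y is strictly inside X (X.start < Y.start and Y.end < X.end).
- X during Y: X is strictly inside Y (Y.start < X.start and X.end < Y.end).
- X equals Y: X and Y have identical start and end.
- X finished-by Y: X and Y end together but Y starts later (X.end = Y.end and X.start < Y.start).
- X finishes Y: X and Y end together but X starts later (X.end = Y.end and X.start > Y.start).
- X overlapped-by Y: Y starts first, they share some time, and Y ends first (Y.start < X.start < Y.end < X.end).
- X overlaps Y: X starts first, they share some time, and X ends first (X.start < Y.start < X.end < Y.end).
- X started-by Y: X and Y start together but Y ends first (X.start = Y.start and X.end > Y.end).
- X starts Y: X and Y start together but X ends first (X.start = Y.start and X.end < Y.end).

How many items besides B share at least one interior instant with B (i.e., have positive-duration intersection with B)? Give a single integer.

3

Target B = [March 6, March 16].
D [March 20, March 23] → after → no.
H [March 6, March 14] → starts → counts.
L [March 23, March 28] → after → no.
N [March 12, March 13] → during → counts.
R [March 19, March 23] → after → no.
V [March 17, March 19] → after → no.
Z [March 6, March 19] → started-by → counts.
Total: 3.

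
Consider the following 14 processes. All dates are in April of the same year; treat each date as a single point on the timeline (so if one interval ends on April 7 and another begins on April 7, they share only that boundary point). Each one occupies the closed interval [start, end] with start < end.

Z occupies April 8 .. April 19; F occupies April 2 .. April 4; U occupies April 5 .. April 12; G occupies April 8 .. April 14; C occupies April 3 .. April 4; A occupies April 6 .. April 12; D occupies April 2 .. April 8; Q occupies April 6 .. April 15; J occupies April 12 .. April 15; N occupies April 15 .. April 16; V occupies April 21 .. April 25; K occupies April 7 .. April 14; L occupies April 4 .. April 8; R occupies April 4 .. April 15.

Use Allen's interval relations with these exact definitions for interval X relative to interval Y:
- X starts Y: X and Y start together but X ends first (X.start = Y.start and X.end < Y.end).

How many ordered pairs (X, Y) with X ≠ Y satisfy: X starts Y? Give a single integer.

4

Checking all 182 ordered pairs for relation 'starts'; matching pairs in alphabetical order:
(A, Q): A starts Q ✓
(F, D): F starts D ✓
(G, Z): G starts Z ✓
(L, R): L starts R ✓
Count: 4.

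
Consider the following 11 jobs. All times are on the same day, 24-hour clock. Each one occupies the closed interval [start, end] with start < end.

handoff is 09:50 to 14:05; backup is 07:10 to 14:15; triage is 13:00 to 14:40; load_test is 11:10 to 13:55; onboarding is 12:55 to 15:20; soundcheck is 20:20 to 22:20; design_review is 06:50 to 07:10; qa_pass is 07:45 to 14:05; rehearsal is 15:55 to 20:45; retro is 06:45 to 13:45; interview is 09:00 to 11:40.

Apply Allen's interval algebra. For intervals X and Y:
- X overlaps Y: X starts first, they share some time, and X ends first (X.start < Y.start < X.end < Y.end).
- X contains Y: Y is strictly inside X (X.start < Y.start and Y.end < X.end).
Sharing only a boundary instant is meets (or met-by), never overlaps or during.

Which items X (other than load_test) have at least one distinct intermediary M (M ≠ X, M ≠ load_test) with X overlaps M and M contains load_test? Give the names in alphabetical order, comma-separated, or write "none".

Target load_test = [11:10, 13:55].
Intermediaries M with M contains load_test: backup, handoff, qa_pass.
Via backup — items with X overlaps backup: retro.
Via handoff — items with X overlaps handoff: interview, retro.
Via qa_pass — items with X overlaps qa_pass: retro.
Union: interview, retro.

interview, retro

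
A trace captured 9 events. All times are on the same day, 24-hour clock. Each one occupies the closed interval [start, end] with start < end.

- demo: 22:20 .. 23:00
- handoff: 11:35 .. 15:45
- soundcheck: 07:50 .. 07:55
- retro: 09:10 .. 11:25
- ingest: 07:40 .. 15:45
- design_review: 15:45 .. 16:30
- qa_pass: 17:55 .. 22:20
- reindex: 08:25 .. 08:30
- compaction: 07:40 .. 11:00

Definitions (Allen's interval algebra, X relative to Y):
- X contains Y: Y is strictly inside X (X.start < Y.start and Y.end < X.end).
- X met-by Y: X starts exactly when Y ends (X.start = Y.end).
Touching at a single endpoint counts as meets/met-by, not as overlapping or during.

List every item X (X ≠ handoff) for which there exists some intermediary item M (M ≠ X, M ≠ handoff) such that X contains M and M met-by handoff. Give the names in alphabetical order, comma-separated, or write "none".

Target handoff = [11:35, 15:45].
Intermediaries M with M met-by handoff: design_review.
Via design_review — items with X contains design_review: none.
Union: none.

none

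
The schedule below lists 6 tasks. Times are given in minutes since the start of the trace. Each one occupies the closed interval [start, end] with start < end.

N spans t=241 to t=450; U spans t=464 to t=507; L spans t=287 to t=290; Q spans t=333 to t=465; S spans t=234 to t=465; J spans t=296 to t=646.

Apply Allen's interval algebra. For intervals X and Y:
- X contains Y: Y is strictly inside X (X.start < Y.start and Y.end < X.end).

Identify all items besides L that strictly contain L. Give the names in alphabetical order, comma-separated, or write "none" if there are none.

Target L = [t=287, t=290].
J [t=296, t=646] → after → no.
N [t=241, t=450] → contains → yes.
Q [t=333, t=465] → after → no.
S [t=234, t=465] → contains → yes.
U [t=464, t=507] → after → no.
Result: N, S.

N, S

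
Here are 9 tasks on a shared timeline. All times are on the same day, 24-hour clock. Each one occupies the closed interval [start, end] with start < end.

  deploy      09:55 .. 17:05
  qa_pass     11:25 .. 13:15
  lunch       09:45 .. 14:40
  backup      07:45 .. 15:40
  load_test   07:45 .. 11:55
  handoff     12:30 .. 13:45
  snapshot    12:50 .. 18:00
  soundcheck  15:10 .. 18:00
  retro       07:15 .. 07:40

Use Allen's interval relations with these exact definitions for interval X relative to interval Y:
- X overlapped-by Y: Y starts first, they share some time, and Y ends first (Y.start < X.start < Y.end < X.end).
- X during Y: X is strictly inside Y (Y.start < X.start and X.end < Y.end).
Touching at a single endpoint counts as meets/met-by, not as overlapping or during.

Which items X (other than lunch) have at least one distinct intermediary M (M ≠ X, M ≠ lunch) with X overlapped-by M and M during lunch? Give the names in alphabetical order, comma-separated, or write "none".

Target lunch = [09:45, 14:40].
Intermediaries M with M during lunch: handoff, qa_pass.
Via handoff — items with X overlapped-by handoff: snapshot.
Via qa_pass — items with X overlapped-by qa_pass: handoff, snapshot.
Union: handoff, snapshot.

handoff, snapshot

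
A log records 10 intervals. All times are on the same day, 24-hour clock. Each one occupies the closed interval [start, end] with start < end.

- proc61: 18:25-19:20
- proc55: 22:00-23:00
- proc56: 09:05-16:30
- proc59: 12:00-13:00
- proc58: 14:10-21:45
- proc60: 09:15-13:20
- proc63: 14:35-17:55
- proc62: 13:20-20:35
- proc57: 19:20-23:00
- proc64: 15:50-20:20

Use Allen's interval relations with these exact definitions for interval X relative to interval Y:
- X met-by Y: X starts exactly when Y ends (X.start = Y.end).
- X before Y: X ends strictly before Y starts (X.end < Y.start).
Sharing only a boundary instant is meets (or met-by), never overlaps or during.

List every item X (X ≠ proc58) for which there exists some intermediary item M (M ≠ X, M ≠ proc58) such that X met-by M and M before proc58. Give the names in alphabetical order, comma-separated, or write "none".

Target proc58 = [14:10, 21:45].
Intermediaries M with M before proc58: proc59, proc60.
Via proc59 — items with X met-by proc59: none.
Via proc60 — items with X met-by proc60: proc62.
Union: proc62.

proc62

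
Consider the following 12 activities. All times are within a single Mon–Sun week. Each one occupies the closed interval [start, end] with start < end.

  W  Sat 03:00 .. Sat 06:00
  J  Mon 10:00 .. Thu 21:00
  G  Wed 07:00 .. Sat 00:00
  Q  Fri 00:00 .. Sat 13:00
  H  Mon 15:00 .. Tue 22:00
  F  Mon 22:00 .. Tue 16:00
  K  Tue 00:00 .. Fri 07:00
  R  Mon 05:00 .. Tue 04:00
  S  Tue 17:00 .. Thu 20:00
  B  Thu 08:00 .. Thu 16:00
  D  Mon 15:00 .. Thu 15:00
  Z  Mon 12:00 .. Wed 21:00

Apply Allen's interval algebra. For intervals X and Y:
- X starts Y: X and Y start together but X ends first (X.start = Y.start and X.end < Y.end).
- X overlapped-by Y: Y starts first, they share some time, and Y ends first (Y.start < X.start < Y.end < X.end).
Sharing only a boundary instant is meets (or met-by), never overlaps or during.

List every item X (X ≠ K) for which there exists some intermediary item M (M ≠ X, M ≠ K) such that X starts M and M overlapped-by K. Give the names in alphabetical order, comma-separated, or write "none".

Target K = [Tue 00:00, Fri 07:00].
Intermediaries M with M overlapped-by K: G, Q.
Via G — items with X starts G: none.
Via Q — items with X starts Q: none.
Union: none.

none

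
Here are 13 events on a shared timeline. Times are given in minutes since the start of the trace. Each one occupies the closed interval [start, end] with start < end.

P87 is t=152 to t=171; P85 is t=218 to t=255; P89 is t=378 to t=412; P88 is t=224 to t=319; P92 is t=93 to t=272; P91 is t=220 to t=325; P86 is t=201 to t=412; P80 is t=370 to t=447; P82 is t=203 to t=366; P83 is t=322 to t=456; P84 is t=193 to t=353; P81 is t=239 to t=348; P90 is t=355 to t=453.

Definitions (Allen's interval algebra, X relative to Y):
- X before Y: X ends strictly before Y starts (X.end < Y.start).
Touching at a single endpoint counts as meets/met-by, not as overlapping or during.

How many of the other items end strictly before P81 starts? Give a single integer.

Target P81 = [t=239, t=348].
P80 [t=370, t=447] → after → no.
P82 [t=203, t=366] → contains → no.
P83 [t=322, t=456] → overlapped-by → no.
P84 [t=193, t=353] → contains → no.
P85 [t=218, t=255] → overlaps → no.
P86 [t=201, t=412] → contains → no.
P87 [t=152, t=171] → before → counts.
P88 [t=224, t=319] → overlaps → no.
P89 [t=378, t=412] → after → no.
P90 [t=355, t=453] → after → no.
P91 [t=220, t=325] → overlaps → no.
P92 [t=93, t=272] → overlaps → no.
Total: 1.

1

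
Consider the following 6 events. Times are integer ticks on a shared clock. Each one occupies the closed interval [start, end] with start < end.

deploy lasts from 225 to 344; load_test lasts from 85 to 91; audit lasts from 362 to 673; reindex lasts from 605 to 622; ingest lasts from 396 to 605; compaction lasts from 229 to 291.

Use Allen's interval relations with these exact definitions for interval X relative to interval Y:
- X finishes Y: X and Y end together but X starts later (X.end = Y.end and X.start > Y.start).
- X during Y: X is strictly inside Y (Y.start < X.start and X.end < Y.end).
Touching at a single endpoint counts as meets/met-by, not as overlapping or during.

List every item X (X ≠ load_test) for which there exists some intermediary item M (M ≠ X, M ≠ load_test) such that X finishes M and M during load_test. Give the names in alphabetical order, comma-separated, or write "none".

none

Target load_test = [85, 91].
Intermediaries M with M during load_test: none.
Union: none.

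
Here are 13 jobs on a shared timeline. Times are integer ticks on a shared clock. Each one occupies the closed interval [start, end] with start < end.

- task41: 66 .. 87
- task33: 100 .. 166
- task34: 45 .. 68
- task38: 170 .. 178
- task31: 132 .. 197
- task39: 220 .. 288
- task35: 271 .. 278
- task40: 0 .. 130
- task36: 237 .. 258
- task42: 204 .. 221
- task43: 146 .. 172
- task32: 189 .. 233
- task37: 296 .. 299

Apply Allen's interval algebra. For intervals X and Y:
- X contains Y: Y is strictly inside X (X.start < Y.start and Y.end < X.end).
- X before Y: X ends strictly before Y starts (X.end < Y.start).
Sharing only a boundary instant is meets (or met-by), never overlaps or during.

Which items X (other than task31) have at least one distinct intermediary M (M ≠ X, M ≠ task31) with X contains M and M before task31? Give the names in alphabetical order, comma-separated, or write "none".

Target task31 = [132, 197].
Intermediaries M with M before task31: task34, task40, task41.
Via task34 — items with X contains task34: task40.
Via task40 — items with X contains task40: none.
Via task41 — items with X contains task41: task40.
Union: task40.

task40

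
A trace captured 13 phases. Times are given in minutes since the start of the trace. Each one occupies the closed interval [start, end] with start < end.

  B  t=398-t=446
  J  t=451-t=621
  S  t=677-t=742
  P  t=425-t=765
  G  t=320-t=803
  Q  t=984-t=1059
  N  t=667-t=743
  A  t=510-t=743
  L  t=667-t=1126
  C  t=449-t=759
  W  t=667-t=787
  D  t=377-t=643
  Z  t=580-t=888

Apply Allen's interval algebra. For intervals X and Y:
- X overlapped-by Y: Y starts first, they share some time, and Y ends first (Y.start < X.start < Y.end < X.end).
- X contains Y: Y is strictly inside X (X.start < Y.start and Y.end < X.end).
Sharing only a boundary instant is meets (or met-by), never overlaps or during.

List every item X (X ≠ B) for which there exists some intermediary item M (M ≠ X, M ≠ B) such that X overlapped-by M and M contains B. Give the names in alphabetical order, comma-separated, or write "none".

A, C, L, P, Z

Target B = [t=398, t=446].
Intermediaries M with M contains B: D, G.
Via D — items with X overlapped-by D: A, C, P, Z.
Via G — items with X overlapped-by G: L, Z.
Union: A, C, L, P, Z.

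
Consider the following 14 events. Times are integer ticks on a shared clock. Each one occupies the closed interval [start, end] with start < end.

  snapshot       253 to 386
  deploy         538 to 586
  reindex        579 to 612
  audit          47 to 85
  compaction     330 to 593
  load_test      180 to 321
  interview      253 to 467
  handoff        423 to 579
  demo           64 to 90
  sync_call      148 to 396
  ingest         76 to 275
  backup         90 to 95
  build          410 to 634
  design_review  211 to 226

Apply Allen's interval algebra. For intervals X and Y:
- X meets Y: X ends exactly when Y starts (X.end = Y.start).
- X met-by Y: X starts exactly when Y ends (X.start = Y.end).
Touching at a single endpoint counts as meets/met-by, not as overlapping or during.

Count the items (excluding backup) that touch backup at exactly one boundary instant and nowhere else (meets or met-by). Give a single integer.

Target backup = [90, 95].
audit [47, 85] → before → no.
build [410, 634] → after → no.
compaction [330, 593] → after → no.
demo [64, 90] → meets → counts.
deploy [538, 586] → after → no.
design_review [211, 226] → after → no.
handoff [423, 579] → after → no.
ingest [76, 275] → contains → no.
interview [253, 467] → after → no.
load_test [180, 321] → after → no.
reindex [579, 612] → after → no.
snapshot [253, 386] → after → no.
sync_call [148, 396] → after → no.
Total: 1.

1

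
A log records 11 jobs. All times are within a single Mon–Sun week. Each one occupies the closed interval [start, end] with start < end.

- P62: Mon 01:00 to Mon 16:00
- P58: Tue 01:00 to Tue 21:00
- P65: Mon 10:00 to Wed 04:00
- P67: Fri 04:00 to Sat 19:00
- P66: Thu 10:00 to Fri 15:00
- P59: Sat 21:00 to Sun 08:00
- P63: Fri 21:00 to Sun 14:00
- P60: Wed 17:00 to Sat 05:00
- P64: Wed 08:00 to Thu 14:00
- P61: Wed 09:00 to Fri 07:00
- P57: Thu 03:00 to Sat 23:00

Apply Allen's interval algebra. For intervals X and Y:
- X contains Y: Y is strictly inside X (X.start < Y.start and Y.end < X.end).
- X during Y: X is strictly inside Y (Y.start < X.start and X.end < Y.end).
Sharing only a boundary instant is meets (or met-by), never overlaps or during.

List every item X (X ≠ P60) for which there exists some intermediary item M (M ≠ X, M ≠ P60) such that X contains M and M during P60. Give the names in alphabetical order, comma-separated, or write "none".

Target P60 = [Wed 17:00, Sat 05:00].
Intermediaries M with M during P60: P66.
Via P66 — items with X contains P66: P57.
Union: P57.

P57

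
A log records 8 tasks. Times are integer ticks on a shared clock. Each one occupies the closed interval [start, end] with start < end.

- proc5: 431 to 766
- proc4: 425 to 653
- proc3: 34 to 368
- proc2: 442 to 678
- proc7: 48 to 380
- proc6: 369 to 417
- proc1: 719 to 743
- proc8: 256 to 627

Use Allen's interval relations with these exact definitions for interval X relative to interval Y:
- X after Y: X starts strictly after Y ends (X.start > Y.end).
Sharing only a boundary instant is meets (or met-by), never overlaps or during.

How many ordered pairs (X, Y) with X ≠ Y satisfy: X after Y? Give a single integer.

16

Checking all 56 ordered pairs for relation 'after'; matching pairs in alphabetical order:
(proc1, proc2): proc1 after proc2 ✓
(proc1, proc3): proc1 after proc3 ✓
(proc1, proc4): proc1 after proc4 ✓
(proc1, proc6): proc1 after proc6 ✓
(proc1, proc7): proc1 after proc7 ✓
(proc1, proc8): proc1 after proc8 ✓
(proc2, proc3): proc2 after proc3 ✓
(proc2, proc6): proc2 after proc6 ✓
(proc2, proc7): proc2 after proc7 ✓
(proc4, proc3): proc4 after proc3 ✓
(proc4, proc6): proc4 after proc6 ✓
(proc4, proc7): proc4 after proc7 ✓
(proc5, proc3): proc5 after proc3 ✓
(proc5, proc6): proc5 after proc6 ✓
(proc5, proc7): proc5 after proc7 ✓
(proc6, proc3): proc6 after proc3 ✓
Count: 16.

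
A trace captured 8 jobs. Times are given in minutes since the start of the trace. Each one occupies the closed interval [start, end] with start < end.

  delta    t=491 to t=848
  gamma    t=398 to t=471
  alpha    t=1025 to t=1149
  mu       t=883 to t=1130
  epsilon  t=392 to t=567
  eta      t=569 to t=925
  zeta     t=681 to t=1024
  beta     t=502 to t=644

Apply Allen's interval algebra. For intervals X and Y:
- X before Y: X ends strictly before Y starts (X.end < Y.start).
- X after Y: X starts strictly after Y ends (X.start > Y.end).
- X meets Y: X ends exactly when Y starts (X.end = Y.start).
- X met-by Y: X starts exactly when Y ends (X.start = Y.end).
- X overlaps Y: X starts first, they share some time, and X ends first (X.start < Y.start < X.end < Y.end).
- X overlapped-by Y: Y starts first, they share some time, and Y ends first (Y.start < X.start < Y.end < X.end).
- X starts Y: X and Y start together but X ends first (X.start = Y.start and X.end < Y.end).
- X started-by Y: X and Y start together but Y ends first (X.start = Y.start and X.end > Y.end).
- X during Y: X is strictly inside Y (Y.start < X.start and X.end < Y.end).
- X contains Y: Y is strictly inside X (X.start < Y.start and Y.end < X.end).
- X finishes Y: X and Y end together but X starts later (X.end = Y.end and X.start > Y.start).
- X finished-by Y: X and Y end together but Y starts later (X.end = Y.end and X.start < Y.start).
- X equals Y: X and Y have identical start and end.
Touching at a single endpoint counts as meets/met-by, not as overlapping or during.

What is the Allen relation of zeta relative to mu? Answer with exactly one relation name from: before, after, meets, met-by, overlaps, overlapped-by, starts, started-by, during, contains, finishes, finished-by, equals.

zeta = [t=681, t=1024]; mu = [t=883, t=1130].
Compare endpoints: zeta.start < mu.start, zeta.start < mu.end, zeta.end > mu.start, zeta.end < mu.end.
That pattern is 'overlaps'.

overlaps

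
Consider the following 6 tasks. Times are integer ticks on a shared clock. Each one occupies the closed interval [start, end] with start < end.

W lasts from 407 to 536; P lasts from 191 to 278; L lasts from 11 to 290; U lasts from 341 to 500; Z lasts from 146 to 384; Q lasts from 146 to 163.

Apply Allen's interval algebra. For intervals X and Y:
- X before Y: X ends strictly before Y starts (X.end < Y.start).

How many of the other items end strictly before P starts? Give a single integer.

Target P = [191, 278].
L [11, 290] → contains → no.
Q [146, 163] → before → counts.
U [341, 500] → after → no.
W [407, 536] → after → no.
Z [146, 384] → contains → no.
Total: 1.

1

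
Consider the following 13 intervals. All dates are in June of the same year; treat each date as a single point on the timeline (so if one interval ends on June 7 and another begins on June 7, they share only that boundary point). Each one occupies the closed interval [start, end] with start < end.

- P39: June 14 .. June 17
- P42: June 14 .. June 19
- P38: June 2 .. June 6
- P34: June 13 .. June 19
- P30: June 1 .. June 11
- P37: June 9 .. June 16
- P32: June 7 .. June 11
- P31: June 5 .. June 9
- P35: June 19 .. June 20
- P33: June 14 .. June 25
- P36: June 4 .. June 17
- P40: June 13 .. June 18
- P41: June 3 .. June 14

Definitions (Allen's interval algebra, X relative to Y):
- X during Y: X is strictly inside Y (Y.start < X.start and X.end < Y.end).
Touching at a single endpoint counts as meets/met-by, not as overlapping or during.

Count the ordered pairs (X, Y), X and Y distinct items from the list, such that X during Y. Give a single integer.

10

Checking all 156 ordered pairs for relation 'during'; matching pairs in alphabetical order:
(P31, P30): P31 during P30 ✓
(P31, P36): P31 during P36 ✓
(P31, P41): P31 during P41 ✓
(P32, P36): P32 during P36 ✓
(P32, P41): P32 during P41 ✓
(P35, P33): P35 during P33 ✓
(P37, P36): P37 during P36 ✓
(P38, P30): P38 during P30 ✓
(P39, P34): P39 during P34 ✓
(P39, P40): P39 during P40 ✓
Count: 10.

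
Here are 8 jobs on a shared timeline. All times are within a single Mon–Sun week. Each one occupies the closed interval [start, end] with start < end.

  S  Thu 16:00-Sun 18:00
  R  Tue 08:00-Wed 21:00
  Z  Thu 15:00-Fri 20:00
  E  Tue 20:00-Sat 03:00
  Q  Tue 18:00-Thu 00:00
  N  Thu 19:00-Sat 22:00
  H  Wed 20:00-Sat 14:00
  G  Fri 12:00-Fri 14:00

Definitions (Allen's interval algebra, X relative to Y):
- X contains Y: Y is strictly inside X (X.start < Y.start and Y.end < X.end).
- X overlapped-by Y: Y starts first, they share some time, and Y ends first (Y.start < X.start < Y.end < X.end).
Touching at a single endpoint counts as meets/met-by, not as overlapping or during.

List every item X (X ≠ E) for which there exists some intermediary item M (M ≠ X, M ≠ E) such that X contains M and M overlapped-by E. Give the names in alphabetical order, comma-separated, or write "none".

Target E = [Tue 20:00, Sat 03:00].
Intermediaries M with M overlapped-by E: H, N, S.
Via H — items with X contains H: none.
Via N — items with X contains N: S.
Via S — items with X contains S: none.
Union: S.

S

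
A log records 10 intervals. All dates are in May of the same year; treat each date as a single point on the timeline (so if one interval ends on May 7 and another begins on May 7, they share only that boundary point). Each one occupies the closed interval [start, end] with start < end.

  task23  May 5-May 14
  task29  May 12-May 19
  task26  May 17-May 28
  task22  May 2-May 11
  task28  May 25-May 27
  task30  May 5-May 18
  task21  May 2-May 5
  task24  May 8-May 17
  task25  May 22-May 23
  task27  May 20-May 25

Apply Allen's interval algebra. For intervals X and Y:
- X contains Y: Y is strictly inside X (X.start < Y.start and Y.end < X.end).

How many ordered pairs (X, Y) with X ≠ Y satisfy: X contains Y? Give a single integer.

Checking all 90 ordered pairs for relation 'contains'; matching pairs in alphabetical order:
(task26, task25): task26 contains task25 ✓
(task26, task27): task26 contains task27 ✓
(task26, task28): task26 contains task28 ✓
(task27, task25): task27 contains task25 ✓
(task30, task24): task30 contains task24 ✓
Count: 5.

5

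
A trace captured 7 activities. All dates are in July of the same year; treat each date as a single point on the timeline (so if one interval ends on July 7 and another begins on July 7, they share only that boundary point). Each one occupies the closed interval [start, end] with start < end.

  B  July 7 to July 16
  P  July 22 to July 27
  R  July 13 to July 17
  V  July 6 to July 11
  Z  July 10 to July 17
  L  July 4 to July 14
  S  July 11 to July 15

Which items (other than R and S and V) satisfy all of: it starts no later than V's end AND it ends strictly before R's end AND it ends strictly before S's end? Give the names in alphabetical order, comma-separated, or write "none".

Conditions: its start is no later than V's end (X.start <= July 11) AND its end is strictly before R's end (X.end < July 17) AND its end is strictly before S's end (X.end < July 15).
B: start July 7 <= July 11? ✓; end July 16 < July 17? ✓; end July 16 < July 15? ✗ → no.
L: start July 4 <= July 11? ✓; end July 14 < July 17? ✓; end July 14 < July 15? ✓ → yes.
P: start July 22 <= July 11? ✗; end July 27 < July 17? ✗; end July 27 < July 15? ✗ → no.
Z: start July 10 <= July 11? ✓; end July 17 < July 17? ✗; end July 17 < July 15? ✗ → no.
Result: L.

L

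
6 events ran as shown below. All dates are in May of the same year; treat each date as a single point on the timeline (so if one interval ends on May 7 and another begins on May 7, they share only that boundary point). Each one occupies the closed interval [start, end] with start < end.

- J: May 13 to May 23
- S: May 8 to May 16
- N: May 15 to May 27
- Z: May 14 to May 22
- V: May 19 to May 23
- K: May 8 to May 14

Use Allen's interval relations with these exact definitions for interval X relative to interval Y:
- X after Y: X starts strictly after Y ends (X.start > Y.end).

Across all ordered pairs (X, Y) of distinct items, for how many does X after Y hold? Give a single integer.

Checking all 30 ordered pairs for relation 'after'; matching pairs in alphabetical order:
(N, K): N after K ✓
(V, K): V after K ✓
(V, S): V after S ✓
Count: 3.

3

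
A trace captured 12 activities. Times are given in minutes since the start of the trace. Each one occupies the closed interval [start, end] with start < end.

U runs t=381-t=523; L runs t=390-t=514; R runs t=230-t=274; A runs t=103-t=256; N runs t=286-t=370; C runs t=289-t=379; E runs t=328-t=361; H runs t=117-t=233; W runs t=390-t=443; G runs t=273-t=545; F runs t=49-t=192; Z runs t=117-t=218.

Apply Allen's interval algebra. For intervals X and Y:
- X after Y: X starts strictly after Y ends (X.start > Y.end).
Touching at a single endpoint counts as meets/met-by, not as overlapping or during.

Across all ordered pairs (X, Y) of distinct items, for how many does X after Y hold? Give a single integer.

45

Checking all 132 ordered pairs for relation 'after'; matching pairs in alphabetical order:
(C, A): C after A ✓
(C, F): C after F ✓
(C, H): C after H ✓
(C, R): C after R ✓
(C, Z): C after Z ✓
(E, A): E after A ✓
(E, F): E after F ✓
(E, H): E after H ✓
(E, R): E after R ✓
(E, Z): E after Z ✓
(G, A): G after A ✓
(G, F): G after F ✓
(G, H): G after H ✓
(G, Z): G after Z ✓
(L, A): L after A ✓
(L, C): L after C ✓
(L, E): L after E ✓
(L, F): L after F ✓
(L, H): L after H ✓
(L, N): L after N ✓
(L, R): L after R ✓
(L, Z): L after Z ✓
(N, A): N after A ✓
(N, F): N after F ✓
... plus 21 further pairs not listed.
Count: 45.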